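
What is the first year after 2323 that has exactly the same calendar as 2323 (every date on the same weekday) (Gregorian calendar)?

Two years share a calendar iff Jan 1 falls on the same weekday and both are leap or both are common. 2323: Jan 1 is Monday, common year.
2324: Jan 1 Tuesday, leap
2325: Jan 1 Thursday, common
2326: Jan 1 Friday, common
2327: Jan 1 Saturday, common
2328: Jan 1 Sunday, leap
2329: Jan 1 Tuesday, common
2330: Jan 1 Wednesday, common
2331: Jan 1 Thursday, common
2332: Jan 1 Friday, leap
2333: Jan 1 Sunday, common
2334: Jan 1 Monday, common
2334 matches on both conditions.

2334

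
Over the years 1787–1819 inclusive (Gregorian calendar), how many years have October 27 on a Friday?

Track October 27's weekday year by year (advancing +1, or +2 across a Feb 29):
  1787: Sat  1788: Mon (+2)  1789: Tue (+1)  1790: Wed (+1)  1791: Thu (+1)
  1792: Sat (+2)  1793: Sun (+1)  1794: Mon (+1)  1795: Tue (+1)  1796: Thu (+2)
  1797: Fri (+1) ✓  1798: Sat (+1)  1799: Sun (+1)  1800: Mon (+1)  … (5 more years) …
  1806: Mon (+1)  1807: Tue (+1)  1808: Thu (+2)  1809: Fri (+1) ✓  1810: Sat (+1)
  1811: Sun (+1)  1812: Tue (+2)  1813: Wed (+1)  1814: Thu (+1)  1815: Fri (+1) ✓
  1816: Sun (+2)  1817: Mon (+1)  1818: Tue (+1)  1819: Wed (+1)
Friday years: 1797, 1809, 1815 — 3 in total.

3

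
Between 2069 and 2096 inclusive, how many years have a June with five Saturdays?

June has 30 days; it has five Saturdays when Saturday falls among the first (month-length − 28) days — i.e. when June 1 is one of Saturday/Friday.
June 1 by year: 2069:Sat✓ 2070:Sun 2071:Mon 2072:Wed 2073:Thu 2074:Fri✓ 2075:Sat✓ 2076:Mon 2077:Tue 2078:Wed 2079:Thu 2080:Sat✓ 2081:Sun 2082:Mon 2083:Tue 2084:Thu 2085:Fri✓ 2086:Sat✓ 2087:Sun 2088:Tue 2089:Wed 2090:Thu 2091:Fri✓ 2092:Sun 2093:Mon 2094:Tue 2095:Wed 2096:Fri✓
Years with five Saturdays: 2069, 2074, 2075, 2080, 2085, 2086, 2091, 2096 → 8.

8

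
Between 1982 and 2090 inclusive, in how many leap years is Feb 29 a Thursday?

Leap years in 1982–2090: 27 of them.
Feb 29 weekday advances by 5 (mod 7) from one leap year to the next four years later (or differs when a century non-leap intervenes).
Leap-day weekdays: 1984:Wed 1988:Mon 1992:Sat 1996:Thu✓ 2000:Tue 2004:Sun 2008:Fri 2012:Wed 2016:Mon 2020:Sat 2024:Thu✓ 2028:Tue 2032:Sun 2036:Fri 2040:Wed 2044:Mon 2048:Sat 2052:Thu✓ 2056:Tue 2060:Sun 2064:Fri 2068:Wed 2072:Mon 2076:Sat 2080:Thu✓ 2084:Tue 2088:Sun
Thursday: 1996, 2024, 2052, 2080 → 4.

4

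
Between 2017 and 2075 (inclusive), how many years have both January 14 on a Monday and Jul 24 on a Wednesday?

7

Check each year's weekday for January 14 and Jul 24:
  2017: Sat/Mon  2018: Sun/Tue  2019: Mon/Wed ✓  2020: Tue/Fri  2021: Thu/Sat  2022: Fri/Sun  2023: Sat/Mon  2024: Sun/Wed  2025: Tue/Thu  2026: Wed/Fri  2027: Thu/Sat  2028: Fri/Mon  2029: Sun/Tue  2030: Mon/Wed ✓  …(31 more)…  2062: Sat/Mon  2063: Sun/Tue  2064: Mon/Thu  2065: Wed/Fri  2066: Thu/Sat  2067: Fri/Sun  2068: Sat/Tue  2069: Mon/Wed ✓  2070: Tue/Thu  2071: Wed/Fri  2072: Thu/Sun  2073: Sat/Mon  2074: Sun/Tue  2075: Mon/Wed ✓
Both conditions hold in: 2019, 2030, 2041, 2047, 2058, 2069, 2075 — 7.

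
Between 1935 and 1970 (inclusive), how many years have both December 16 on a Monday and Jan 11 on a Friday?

4

Check each year's weekday for December 16 and Jan 11:
  1935: Mon/Fri ✓  1936: Wed/Sat  1937: Thu/Mon  1938: Fri/Tue  1939: Sat/Wed  1940: Mon/Thu  1941: Tue/Sat  1942: Wed/Sun  1943: Thu/Mon  1944: Sat/Tue  1945: Sun/Thu  1946: Mon/Fri ✓  1947: Tue/Sat  1948: Thu/Sun  …(8 more)…  1957: Mon/Fri ✓  1958: Tue/Sat  1959: Wed/Sun  1960: Fri/Mon  1961: Sat/Wed  1962: Sun/Thu  1963: Mon/Fri ✓  1964: Wed/Sat  1965: Thu/Mon  1966: Fri/Tue  1967: Sat/Wed  1968: Mon/Thu  1969: Tue/Sat  1970: Wed/Sun
Both conditions hold in: 1935, 1946, 1957, 1963 — 4.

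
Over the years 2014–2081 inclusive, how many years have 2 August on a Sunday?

Track 2 August's weekday year by year (advancing +1, or +2 across a Feb 29):
  2014: Sat  2015: Sun (+1) ✓  2016: Tue (+2)  2017: Wed (+1)  2018: Thu (+1)
  2019: Fri (+1)  2020: Sun (+2) ✓  2021: Mon (+1)  2022: Tue (+1)  2023: Wed (+1)
  2024: Fri (+2)  2025: Sat (+1)  2026: Sun (+1) ✓  2027: Mon (+1)  … (40 more years) …
  2068: Thu (+2)  2069: Fri (+1)  2070: Sat (+1)  2071: Sun (+1) ✓  2072: Tue (+2)
  2073: Wed (+1)  2074: Thu (+1)  2075: Fri (+1)  2076: Sun (+2) ✓  2077: Mon (+1)
  2078: Tue (+1)  2079: Wed (+1)  2080: Fri (+2)  2081: Sat (+1)
Sunday years: 2015, 2020, 2026, 2037, 2043, 2048, 2054, 2065, 2071, 2076 — 10 in total.

10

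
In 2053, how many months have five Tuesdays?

4

A month of length L has five Tuesdays iff its first Tuesday is on day ≤ L−28 (so day 1–3 in a 31-day month, 1–2 in a 30-day month, day 1 in a leap February).
Checking each month of 2053: Jan starts Wed (31d); Feb starts Sat (28d); Mar starts Sat (31d); Apr starts Tue (30d) ✓; May starts Thu (31d); Jun starts Sun (30d); Jul starts Tue (31d) ✓; Aug starts Fri (31d); Sep starts Mon (30d) ✓; Oct starts Wed (31d); Nov starts Sat (30d); Dec starts Mon (31d) ✓.
Five-Tuesday months: April, July, September, December → 4.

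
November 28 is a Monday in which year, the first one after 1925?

1927

From one year to the next, a fixed date's weekday advances by 1, or by 2 when a Feb 29 lies between the two dates.
1925: November 28 is Saturday.
1926: Sunday (+1)
1927: Monday (+1)
November 28 falls on a Monday in 1927.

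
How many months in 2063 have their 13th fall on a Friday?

2

Check the 13th of each month of 2063: Jan 13: Sat, Feb 13: Tue, Mar 13: Tue, Apr 13: Fri, May 13: Sun, Jun 13: Wed, Jul 13: Fri, Aug 13: Mon, Sep 13: Thu, Oct 13: Sat, Nov 13: Tue, Dec 13: Thu.
Friday occurs in April, July — 2 months.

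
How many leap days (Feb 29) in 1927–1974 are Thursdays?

Leap years in 1927–1974: 12 of them.
Feb 29 weekday advances by 5 (mod 7) from one leap year to the next four years later (or differs when a century non-leap intervenes).
Leap-day weekdays: 1928:Wed 1932:Mon 1936:Sat 1940:Thu✓ 1944:Tue 1948:Sun 1952:Fri 1956:Wed 1960:Mon 1964:Sat 1968:Thu✓ 1972:Tue
Thursday: 1940, 1968 → 2.

2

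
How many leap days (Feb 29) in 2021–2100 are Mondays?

Leap years in 2021–2100: 19 of them.
Feb 29 weekday advances by 5 (mod 7) from one leap year to the next four years later (or differs when a century non-leap intervenes).
Leap-day weekdays: 2024:Thu 2028:Tue 2032:Sun 2036:Fri 2040:Wed 2044:Mon✓ 2048:Sat 2052:Thu 2056:Tue 2060:Sun 2064:Fri 2068:Wed 2072:Mon✓ 2076:Sat 2080:Thu 2084:Tue 2088:Sun 2092:Fri 2096:Wed
Monday: 2044, 2072 → 2.

2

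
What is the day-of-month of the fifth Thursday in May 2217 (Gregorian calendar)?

May 1, 2217 is a Thursday, so the first Thursday is the 1st.
The fifth Thursday is 1 + 28 = 29.

29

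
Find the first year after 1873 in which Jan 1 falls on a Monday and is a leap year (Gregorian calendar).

1912

Jan 1 advances by 2 weekdays after a leap year and by 1 after a common year.
1873: Jan 1 is Wednesday.
1874: Thursday
1875: Friday
1876: Saturday (leap)
1877: Monday
1878: Tuesday
1879: Wednesday
1880: Thursday (leap)
1881: Saturday
1882: Sunday
1883: Monday
1884: Tuesday (leap)
1885: Thursday
1886: Friday
1887: Saturday
1888: Sunday (leap)
1889: Tuesday
1890: Wednesday
1891: Thursday
1892: Friday (leap)
1893: Sunday
1894: Monday
1895: Tuesday
1896: Wednesday (leap)
1897: Friday
1898: Saturday
1899: Sunday
1900: Monday
1901: Tuesday
1902: Wednesday
1903: Thursday
1904: Friday (leap)
1905: Sunday
1906: Monday
1907: Tuesday
1908: Wednesday (leap)
1909: Friday
1910: Saturday
1911: Sunday
1912: Monday (leap)
1912 begins on a Monday and is a leap year.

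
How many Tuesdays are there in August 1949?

August 1949 has 31 days and begins on Monday.
The first Tuesday is August 2.
Tuesdays fall on 2, 9, 16, 23, 30 — that's 5.

5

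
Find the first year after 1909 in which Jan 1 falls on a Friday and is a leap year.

1932

Jan 1 advances by 2 weekdays after a leap year and by 1 after a common year.
1909: Jan 1 is Friday.
1910: Saturday
1911: Sunday
1912: Monday (leap)
1913: Wednesday
1914: Thursday
1915: Friday
1916: Saturday (leap)
1917: Monday
1918: Tuesday
1919: Wednesday
1920: Thursday (leap)
1921: Saturday
1922: Sunday
1923: Monday
1924: Tuesday (leap)
1925: Thursday
1926: Friday
1927: Saturday
1928: Sunday (leap)
1929: Tuesday
1930: Wednesday
1931: Thursday
1932: Friday (leap)
1932 begins on a Friday and is a leap year.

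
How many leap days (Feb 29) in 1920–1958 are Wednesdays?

2

Leap years in 1920–1958: 10 of them.
Feb 29 weekday advances by 5 (mod 7) from one leap year to the next four years later (or differs when a century non-leap intervenes).
Leap-day weekdays: 1920:Sun 1924:Fri 1928:Wed✓ 1932:Mon 1936:Sat 1940:Thu 1944:Tue 1948:Sun 1952:Fri 1956:Wed✓
Wednesday: 1928, 1956 → 2.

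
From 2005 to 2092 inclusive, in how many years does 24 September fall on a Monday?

Track 24 September's weekday year by year (advancing +1, or +2 across a Feb 29):
  2005: Sat  2006: Sun (+1)  2007: Mon (+1) ✓  2008: Wed (+2)  2009: Thu (+1)
  2010: Fri (+1)  2011: Sat (+1)  2012: Mon (+2) ✓  2013: Tue (+1)  2014: Wed (+1)
  2015: Thu (+1)  2016: Sat (+2)  2017: Sun (+1)  2018: Mon (+1) ✓  … (60 more years) …
  2079: Sun (+1)  2080: Tue (+2)  2081: Wed (+1)  2082: Thu (+1)  2083: Fri (+1)
  2084: Sun (+2)  2085: Mon (+1) ✓  2086: Tue (+1)  2087: Wed (+1)  2088: Fri (+2)
  2089: Sat (+1)  2090: Sun (+1)  2091: Mon (+1) ✓  2092: Wed (+2)
Monday years: 2007, 2012, 2018, 2029, 2035, 2040, 2046, 2057, 2063, 2068, 2074, 2085, 2091 — 13 in total.

13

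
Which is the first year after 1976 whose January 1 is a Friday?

1982

Jan 1 advances by 2 weekdays after a leap year and by 1 after a common year.
1976: Jan 1 is Thursday (leap).
1977: Saturday
1978: Sunday
1979: Monday
1980: Tuesday (leap)
1981: Thursday
1982: Friday
1982 begins on a Friday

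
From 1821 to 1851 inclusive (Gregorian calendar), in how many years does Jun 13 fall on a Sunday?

4

Track Jun 13's weekday year by year (advancing +1, or +2 across a Feb 29):
  1821: Wed  1822: Thu (+1)  1823: Fri (+1)  1824: Sun (+2) ✓  1825: Mon (+1)
  1826: Tue (+1)  1827: Wed (+1)  1828: Fri (+2)  1829: Sat (+1)  1830: Sun (+1) ✓
  1831: Mon (+1)  1832: Wed (+2)  1833: Thu (+1)  1834: Fri (+1)  … (3 more years) …
  1838: Wed (+1)  1839: Thu (+1)  1840: Sat (+2)  1841: Sun (+1) ✓  1842: Mon (+1)
  1843: Tue (+1)  1844: Thu (+2)  1845: Fri (+1)  1846: Sat (+1)  1847: Sun (+1) ✓
  1848: Tue (+2)  1849: Wed (+1)  1850: Thu (+1)  1851: Fri (+1)
Sunday years: 1824, 1830, 1841, 1847 — 4 in total.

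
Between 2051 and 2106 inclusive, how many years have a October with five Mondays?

October has 31 days; it has five Mondays when Monday falls among the first (month-length − 28) days — i.e. when October 1 is one of Monday/Sunday/Saturday.
October 1 by year: 2051:Sun✓ 2052:Tue 2053:Wed 2054:Thu 2055:Fri 2056:Sun✓ 2057:Mon✓ 2058:Tue 2059:Wed 2060:Fri 2061:Sat✓ 2062:Sun✓ 2063:Mon✓ 2064:Wed 2065:Thu …(26 more)… 2092:Wed 2093:Thu 2094:Fri 2095:Sat✓ 2096:Mon✓ 2097:Tue 2098:Wed 2099:Thu 2100:Fri 2101:Sat✓ 2102:Sun✓ 2103:Mon✓ 2104:Wed 2105:Thu 2106:Fri
Years with five Mondays: 2051, 2056, 2057, 2061, 2062, 2063, 2067, 2068, 2072, 2073, 2074, 2078, 2079, 2084, 2085, 2089, 2090, 2091, 2095, 2096, 2101, 2102, 2103 → 23.

23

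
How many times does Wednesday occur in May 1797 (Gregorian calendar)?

5

May 1797 has 31 days and begins on Monday.
The first Wednesday is May 3.
Wednesdays fall on 3, 10, 17, 24, 31 — that's 5.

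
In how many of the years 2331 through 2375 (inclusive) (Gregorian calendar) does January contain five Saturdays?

19

January has 31 days; it has five Saturdays when Saturday falls among the first (month-length − 28) days — i.e. when January 1 is one of Saturday/Friday/Thursday.
January 1 by year: 2331:Thu✓ 2332:Fri✓ 2333:Sun 2334:Mon 2335:Tue 2336:Wed 2337:Fri✓ 2338:Sat✓ 2339:Sun 2340:Mon 2341:Wed 2342:Thu✓ 2343:Fri✓ 2344:Sat✓ 2345:Mon …(15 more)… 2361:Sun 2362:Mon 2363:Tue 2364:Wed 2365:Fri✓ 2366:Sat✓ 2367:Sun 2368:Mon 2369:Wed 2370:Thu✓ 2371:Fri✓ 2372:Sat✓ 2373:Mon 2374:Tue 2375:Wed
Years with five Saturdays: 2331, 2332, 2337, 2338, 2342, 2343, 2344, 2348, 2349, 2353, 2354, 2355, 2359, 2360, 2365, 2366, 2370, 2371, 2372 → 19.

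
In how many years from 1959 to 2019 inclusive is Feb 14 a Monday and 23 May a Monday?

6

Check each year's weekday for Feb 14 and 23 May:
  1959: Sat/Sat  1960: Sun/Mon  1961: Tue/Tue  1962: Wed/Wed  1963: Thu/Thu  1964: Fri/Sat  1965: Sun/Sun  1966: Mon/Mon ✓  1967: Tue/Tue  1968: Wed/Thu  1969: Fri/Fri  1970: Sat/Sat  1971: Sun/Sun  1972: Mon/Tue  …(33 more)…  2006: Tue/Tue  2007: Wed/Wed  2008: Thu/Fri  2009: Sat/Sat  2010: Sun/Sun  2011: Mon/Mon ✓  2012: Tue/Wed  2013: Thu/Thu  2014: Fri/Fri  2015: Sat/Sat  2016: Sun/Mon  2017: Tue/Tue  2018: Wed/Wed  2019: Thu/Thu
Both conditions hold in: 1966, 1977, 1983, 1994, 2005, 2011 — 6.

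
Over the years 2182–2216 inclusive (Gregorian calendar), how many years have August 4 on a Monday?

Track August 4's weekday year by year (advancing +1, or +2 across a Feb 29):
  2182: Sun  2183: Mon (+1) ✓  2184: Wed (+2)  2185: Thu (+1)  2186: Fri (+1)
  2187: Sat (+1)  2188: Mon (+2) ✓  2189: Tue (+1)  2190: Wed (+1)  2191: Thu (+1)
  2192: Sat (+2)  2193: Sun (+1)  2194: Mon (+1) ✓  2195: Tue (+1)  … (7 more years) …
  2203: Thu (+1)  2204: Sat (+2)  2205: Sun (+1)  2206: Mon (+1) ✓  2207: Tue (+1)
  2208: Thu (+2)  2209: Fri (+1)  2210: Sat (+1)  2211: Sun (+1)  2212: Tue (+2)
  2213: Wed (+1)  2214: Thu (+1)  2215: Fri (+1)  2216: Sun (+2)
Monday years: 2183, 2188, 2194, 2200, 2206 — 5 in total.

5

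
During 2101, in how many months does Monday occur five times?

A month of length L has five Mondays iff its first Monday is on day ≤ L−28 (so day 1–3 in a 31-day month, 1–2 in a 30-day month, day 1 in a leap February).
Checking each month of 2101: Jan starts Sat (31d) ✓; Feb starts Tue (28d); Mar starts Tue (31d); Apr starts Fri (30d); May starts Sun (31d) ✓; Jun starts Wed (30d); Jul starts Fri (31d); Aug starts Mon (31d) ✓; Sep starts Thu (30d); Oct starts Sat (31d) ✓; Nov starts Tue (30d); Dec starts Thu (31d).
Five-Monday months: January, May, August, October → 4.

4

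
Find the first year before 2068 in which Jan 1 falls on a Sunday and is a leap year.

Jan 1 advances by 2 weekdays after a leap year and by 1 after a common year.
2068: Jan 1 is Sunday (leap).
2067: Saturday
2066: Friday
2065: Thursday
2064: Tuesday (leap)
2063: Monday
2062: Sunday
2061: Saturday
2060: Thursday (leap)
2059: Wednesday
2058: Tuesday
2057: Monday
2056: Saturday (leap)
2055: Friday
2054: Thursday
2053: Wednesday
2052: Monday (leap)
2051: Sunday
2050: Saturday
2049: Friday
2048: Wednesday (leap)
2047: Tuesday
2046: Monday
2045: Sunday
2044: Friday (leap)
2043: Thursday
2042: Wednesday
2041: Tuesday
2040: Sunday (leap)
2040 begins on a Sunday and is a leap year.

2040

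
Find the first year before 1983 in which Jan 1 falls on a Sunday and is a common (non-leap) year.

Jan 1 advances by 2 weekdays after a leap year and by 1 after a common year.
1983: Jan 1 is Saturday.
1982: Friday
1981: Thursday
1980: Tuesday (leap)
1979: Monday
1978: Sunday
1978 begins on a Sunday and is a common year.

1978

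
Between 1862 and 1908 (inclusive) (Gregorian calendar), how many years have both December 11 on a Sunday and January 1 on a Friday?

Check each year's weekday for December 11 and January 1:
  1862: Thu/Wed  1863: Fri/Thu  1864: Sun/Fri ✓  1865: Mon/Sun  1866: Tue/Mon  1867: Wed/Tue  1868: Fri/Wed  1869: Sat/Fri  1870: Sun/Sat  1871: Mon/Sun  1872: Wed/Mon  1873: Thu/Wed  1874: Fri/Thu  1875: Sat/Fri  …(19 more)…  1895: Wed/Tue  1896: Fri/Wed  1897: Sat/Fri  1898: Sun/Sat  1899: Mon/Sun  1900: Tue/Mon  1901: Wed/Tue  1902: Thu/Wed  1903: Fri/Thu  1904: Sun/Fri ✓  1905: Mon/Sun  1906: Tue/Mon  1907: Wed/Tue  1908: Fri/Wed
Both conditions hold in: 1864, 1892, 1904 — 3.

3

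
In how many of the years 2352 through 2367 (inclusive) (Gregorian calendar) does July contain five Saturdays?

7

July has 31 days; it has five Saturdays when Saturday falls among the first (month-length − 28) days — i.e. when July 1 is one of Saturday/Friday/Thursday.
July 1 by year: 2352:Tue 2353:Wed 2354:Thu✓ 2355:Fri✓ 2356:Sun 2357:Mon 2358:Tue 2359:Wed 2360:Fri✓ 2361:Sat✓ 2362:Sun 2363:Mon 2364:Wed 2365:Thu✓ 2366:Fri✓ 2367:Sat✓
Years with five Saturdays: 2354, 2355, 2360, 2361, 2365, 2366, 2367 → 7.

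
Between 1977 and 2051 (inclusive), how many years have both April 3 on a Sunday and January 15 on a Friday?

3

Check each year's weekday for April 3 and January 15:
  1977: Sun/Sat  1978: Mon/Sun  1979: Tue/Mon  1980: Thu/Tue  1981: Fri/Thu  1982: Sat/Fri  1983: Sun/Sat  1984: Tue/Sun  1985: Wed/Tue  1986: Thu/Wed  1987: Fri/Thu  1988: Sun/Fri ✓  1989: Mon/Sun  1990: Tue/Mon  …(47 more)…  2038: Sat/Fri  2039: Sun/Sat  2040: Tue/Sun  2041: Wed/Tue  2042: Thu/Wed  2043: Fri/Thu  2044: Sun/Fri ✓  2045: Mon/Sun  2046: Tue/Mon  2047: Wed/Tue  2048: Fri/Wed  2049: Sat/Fri  2050: Sun/Sat  2051: Mon/Sun
Both conditions hold in: 1988, 2016, 2044 — 3.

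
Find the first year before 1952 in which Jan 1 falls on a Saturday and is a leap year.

1944

Jan 1 advances by 2 weekdays after a leap year and by 1 after a common year.
1952: Jan 1 is Tuesday (leap).
1951: Monday
1950: Sunday
1949: Saturday
1948: Thursday (leap)
1947: Wednesday
1946: Tuesday
1945: Monday
1944: Saturday (leap)
1944 begins on a Saturday and is a leap year.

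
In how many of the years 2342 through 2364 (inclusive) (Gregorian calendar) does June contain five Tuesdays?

June has 30 days; it has five Tuesdays when Tuesday falls among the first (month-length − 28) days — i.e. when June 1 is one of Tuesday/Monday.
June 1 by year: 2342:Mon✓ 2343:Tue✓ 2344:Thu 2345:Fri 2346:Sat 2347:Sun 2348:Tue✓ 2349:Wed 2350:Thu 2351:Fri 2352:Sun 2353:Mon✓ 2354:Tue✓ 2355:Wed 2356:Fri 2357:Sat 2358:Sun 2359:Mon✓ 2360:Wed 2361:Thu 2362:Fri 2363:Sat 2364:Mon✓
Years with five Tuesdays: 2342, 2343, 2348, 2353, 2354, 2359, 2364 → 7.

7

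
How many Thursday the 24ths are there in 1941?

Check the 24th of each month of 1941: Jan 24: Fri, Feb 24: Mon, Mar 24: Mon, Apr 24: Thu, May 24: Sat, Jun 24: Tue, Jul 24: Thu, Aug 24: Sun, Sep 24: Wed, Oct 24: Fri, Nov 24: Mon, Dec 24: Wed.
Thursday occurs in April, July — 2 months.

2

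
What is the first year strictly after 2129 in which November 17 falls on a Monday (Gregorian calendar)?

2132

From one year to the next, a fixed date's weekday advances by 1, or by 2 when a Feb 29 lies between the two dates.
2129: November 17 is Thursday.
2130: Friday (+1)
2131: Saturday (+1)
2132: Monday (+2)
November 17 falls on a Monday in 2132.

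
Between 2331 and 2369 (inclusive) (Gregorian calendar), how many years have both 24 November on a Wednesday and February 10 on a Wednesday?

4

Check each year's weekday for 24 November and February 10:
  2331: Tue/Tue  2332: Thu/Wed  2333: Fri/Fri  2334: Sat/Sat  2335: Sun/Sun  2336: Tue/Mon  2337: Wed/Wed ✓  2338: Thu/Thu  2339: Fri/Fri  2340: Sun/Sat  2341: Mon/Mon  2342: Tue/Tue  2343: Wed/Wed ✓  2344: Fri/Thu  …(11 more)…  2356: Sat/Fri  2357: Sun/Sun  2358: Mon/Mon  2359: Tue/Tue  2360: Thu/Wed  2361: Fri/Fri  2362: Sat/Sat  2363: Sun/Sun  2364: Tue/Mon  2365: Wed/Wed ✓  2366: Thu/Thu  2367: Fri/Fri  2368: Sun/Sat  2369: Mon/Mon
Both conditions hold in: 2337, 2343, 2354, 2365 — 4.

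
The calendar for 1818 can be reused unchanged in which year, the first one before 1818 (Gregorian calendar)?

Two years share a calendar iff Jan 1 falls on the same weekday and both are leap or both are common. 1818: Jan 1 is Thursday, common year.
1817: Jan 1 Wednesday, common
1816: Jan 1 Monday, leap
1815: Jan 1 Sunday, common
1814: Jan 1 Saturday, common
1813: Jan 1 Friday, common
1812: Jan 1 Wednesday, leap
1811: Jan 1 Tuesday, common
1810: Jan 1 Monday, common
1809: Jan 1 Sunday, common
1808: Jan 1 Friday, leap
1807: Jan 1 Thursday, common
1807 matches on both conditions.

1807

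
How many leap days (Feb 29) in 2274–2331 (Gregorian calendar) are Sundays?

Leap years in 2274–2331: 13 of them.
Feb 29 weekday advances by 5 (mod 7) from one leap year to the next four years later (or differs when a century non-leap intervenes).
Leap-day weekdays: 2276:Tue 2280:Sun✓ 2284:Fri 2288:Wed 2292:Mon 2296:Sat 2304:Mon 2308:Sat 2312:Thu 2316:Tue 2320:Sun✓ 2324:Fri 2328:Wed
Sunday: 2280, 2320 → 2.

2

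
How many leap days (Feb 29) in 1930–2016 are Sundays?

Leap years in 1930–2016: 22 of them.
Feb 29 weekday advances by 5 (mod 7) from one leap year to the next four years later (or differs when a century non-leap intervenes).
Leap-day weekdays: 1932:Mon 1936:Sat 1940:Thu 1944:Tue 1948:Sun✓ 1952:Fri 1956:Wed 1960:Mon 1964:Sat 1968:Thu 1972:Tue 1976:Sun✓ 1980:Fri 1984:Wed 1988:Mon 1992:Sat 1996:Thu 2000:Tue 2004:Sun✓ 2008:Fri 2012:Wed 2016:Mon
Sunday: 1948, 1976, 2004 → 3.

3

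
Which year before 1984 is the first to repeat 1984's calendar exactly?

Two years share a calendar iff Jan 1 falls on the same weekday and both are leap or both are common. 1984: Jan 1 is Sunday, leap year.
1983: Jan 1 Saturday, common
1982: Jan 1 Friday, common
1981: Jan 1 Thursday, common
1980: Jan 1 Tuesday, leap
1979: Jan 1 Monday, common
1978: Jan 1 Sunday, common
1977: Jan 1 Saturday, common
1976: Jan 1 Thursday, leap
1975: Jan 1 Wednesday, common
1974: Jan 1 Tuesday, common
1973: Jan 1 Monday, common
1972: Jan 1 Saturday, leap
1971: Jan 1 Friday, common
1970: Jan 1 Thursday, common
1969: Jan 1 Wednesday, common
1968: Jan 1 Monday, leap
1967: Jan 1 Sunday, common
1966: Jan 1 Saturday, common
1965: Jan 1 Friday, common
1964: Jan 1 Wednesday, leap
1963: Jan 1 Tuesday, common
1962: Jan 1 Monday, common
1961: Jan 1 Sunday, common
1960: Jan 1 Friday, leap
1959: Jan 1 Thursday, common
1958: Jan 1 Wednesday, common
1957: Jan 1 Tuesday, common
1956: Jan 1 Sunday, leap
1956 matches on both conditions.

1956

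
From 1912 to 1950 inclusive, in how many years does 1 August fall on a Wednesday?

5

Track 1 August's weekday year by year (advancing +1, or +2 across a Feb 29):
  1912: Thu  1913: Fri (+1)  1914: Sat (+1)  1915: Sun (+1)  1916: Tue (+2)
  1917: Wed (+1) ✓  1918: Thu (+1)  1919: Fri (+1)  1920: Sun (+2)  1921: Mon (+1)
  1922: Tue (+1)  1923: Wed (+1) ✓  1924: Fri (+2)  1925: Sat (+1)  … (11 more years) …
  1937: Sun (+1)  1938: Mon (+1)  1939: Tue (+1)  1940: Thu (+2)  1941: Fri (+1)
  1942: Sat (+1)  1943: Sun (+1)  1944: Tue (+2)  1945: Wed (+1) ✓  1946: Thu (+1)
  1947: Fri (+1)  1948: Sun (+2)  1949: Mon (+1)  1950: Tue (+1)
Wednesday years: 1917, 1923, 1928, 1934, 1945 — 5 in total.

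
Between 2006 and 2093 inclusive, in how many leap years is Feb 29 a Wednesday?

Leap years in 2006–2093: 22 of them.
Feb 29 weekday advances by 5 (mod 7) from one leap year to the next four years later (or differs when a century non-leap intervenes).
Leap-day weekdays: 2008:Fri 2012:Wed✓ 2016:Mon 2020:Sat 2024:Thu 2028:Tue 2032:Sun 2036:Fri 2040:Wed✓ 2044:Mon 2048:Sat 2052:Thu 2056:Tue 2060:Sun 2064:Fri 2068:Wed✓ 2072:Mon 2076:Sat 2080:Thu 2084:Tue 2088:Sun 2092:Fri
Wednesday: 2012, 2040, 2068 → 3.

3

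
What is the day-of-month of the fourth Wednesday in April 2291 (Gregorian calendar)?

22

April 1, 2291 is a Wednesday, so the first Wednesday is the 1st.
The fourth Wednesday is 1 + 21 = 22.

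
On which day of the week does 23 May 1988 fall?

Monday

January 1, 1988 is a Friday.
May 23 is day 144 of the year, i.e. 143 days after Jan 1.
143 mod 7 = 3, so advance 3 weekdays from Friday: Monday.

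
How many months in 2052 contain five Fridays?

4

A month of length L has five Fridays iff its first Friday is on day ≤ L−28 (so day 1–3 in a 31-day month, 1–2 in a 30-day month, day 1 in a leap February).
Checking each month of 2052: Jan starts Mon (31d); Feb starts Thu (29d); Mar starts Fri (31d) ✓; Apr starts Mon (30d); May starts Wed (31d) ✓; Jun starts Sat (30d); Jul starts Mon (31d); Aug starts Thu (31d) ✓; Sep starts Sun (30d); Oct starts Tue (31d); Nov starts Fri (30d) ✓; Dec starts Sun (31d).
Five-Friday months: March, May, August, November → 4.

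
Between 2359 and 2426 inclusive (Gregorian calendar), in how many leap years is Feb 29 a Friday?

2

Leap years in 2359–2426: 17 of them.
Feb 29 weekday advances by 5 (mod 7) from one leap year to the next four years later (or differs when a century non-leap intervenes).
Leap-day weekdays: 2360:Mon 2364:Sat 2368:Thu 2372:Tue 2376:Sun 2380:Fri✓ 2384:Wed 2388:Mon 2392:Sat 2396:Thu 2400:Tue 2404:Sun 2408:Fri✓ 2412:Wed 2416:Mon 2420:Sat 2424:Thu
Friday: 2380, 2408 → 2.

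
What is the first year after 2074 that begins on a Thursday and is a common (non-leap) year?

2082

Jan 1 advances by 2 weekdays after a leap year and by 1 after a common year.
2074: Jan 1 is Monday.
2075: Tuesday
2076: Wednesday (leap)
2077: Friday
2078: Saturday
2079: Sunday
2080: Monday (leap)
2081: Wednesday
2082: Thursday
2082 begins on a Thursday and is a common year.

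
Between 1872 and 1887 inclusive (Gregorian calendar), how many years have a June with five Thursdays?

4

June has 30 days; it has five Thursdays when Thursday falls among the first (month-length − 28) days — i.e. when June 1 is one of Thursday/Wednesday.
June 1 by year: 1872:Sat 1873:Sun 1874:Mon 1875:Tue 1876:Thu✓ 1877:Fri 1878:Sat 1879:Sun 1880:Tue 1881:Wed✓ 1882:Thu✓ 1883:Fri 1884:Sun 1885:Mon 1886:Tue 1887:Wed✓
Years with five Thursdays: 1876, 1881, 1882, 1887 → 4.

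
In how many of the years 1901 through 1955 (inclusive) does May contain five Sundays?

24

May has 31 days; it has five Sundays when Sunday falls among the first (month-length − 28) days — i.e. when May 1 is one of Sunday/Saturday/Friday.
May 1 by year: 1901:Wed 1902:Thu 1903:Fri✓ 1904:Sun✓ 1905:Mon 1906:Tue 1907:Wed 1908:Fri✓ 1909:Sat✓ 1910:Sun✓ 1911:Mon 1912:Wed 1913:Thu 1914:Fri✓ 1915:Sat✓ …(25 more)… 1941:Thu 1942:Fri✓ 1943:Sat✓ 1944:Mon 1945:Tue 1946:Wed 1947:Thu 1948:Sat✓ 1949:Sun✓ 1950:Mon 1951:Tue 1952:Thu 1953:Fri✓ 1954:Sat✓ 1955:Sun✓
Years with five Sundays: 1903, 1904, 1908, 1909, 1910, 1914, 1915, 1920, 1921, 1925, 1926, 1927, 1931, 1932, 1936, 1937, 1938, 1942, 1943, 1948, 1949, 1953, 1954, 1955 → 24.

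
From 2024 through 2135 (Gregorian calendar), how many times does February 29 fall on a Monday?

Leap years in 2024–2135: 27 of them.
Feb 29 weekday advances by 5 (mod 7) from one leap year to the next four years later (or differs when a century non-leap intervenes).
Leap-day weekdays: 2024:Thu 2028:Tue 2032:Sun 2036:Fri 2040:Wed 2044:Mon✓ 2048:Sat 2052:Thu 2056:Tue 2060:Sun 2064:Fri 2068:Wed 2072:Mon✓ 2076:Sat 2080:Thu 2084:Tue 2088:Sun 2092:Fri 2096:Wed 2104:Fri 2108:Wed 2112:Mon✓ 2116:Sat 2120:Thu 2124:Tue 2128:Sun 2132:Fri
Monday: 2044, 2072, 2112 → 3.

3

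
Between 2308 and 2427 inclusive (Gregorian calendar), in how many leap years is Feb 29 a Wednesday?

4

Leap years in 2308–2427: 30 of them.
Feb 29 weekday advances by 5 (mod 7) from one leap year to the next four years later (or differs when a century non-leap intervenes).
Leap-day weekdays: 2308:Sat 2312:Thu 2316:Tue 2320:Sun 2324:Fri 2328:Wed✓ 2332:Mon 2336:Sat 2340:Thu 2344:Tue 2348:Sun 2352:Fri 2356:Wed✓ …(4 more)… 2376:Sun 2380:Fri 2384:Wed✓ 2388:Mon 2392:Sat 2396:Thu 2400:Tue 2404:Sun 2408:Fri 2412:Wed✓ 2416:Mon 2420:Sat 2424:Thu
Wednesday: 2328, 2356, 2384, 2412 → 4.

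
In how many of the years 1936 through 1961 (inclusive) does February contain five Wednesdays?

1

February has 28 days (29 in leap years); it has five Wednesdays when Wednesday falls among the first (month-length − 28) days — i.e. when February 1 is Wednesday in a leap year (never in a common year).
February 1 by year: 1936:Sat 1937:Mon 1938:Tue 1939:Wed 1940:Thu 1941:Sat 1942:Sun 1943:Mon 1944:Tue 1945:Thu 1946:Fri 1947:Sat 1948:Sun 1949:Tue 1950:Wed 1951:Thu 1952:Fri 1953:Sun 1954:Mon 1955:Tue 1956:Wed✓ 1957:Fri 1958:Sat 1959:Sun 1960:Mon 1961:Wed
Years with five Wednesdays: 1956 → 1.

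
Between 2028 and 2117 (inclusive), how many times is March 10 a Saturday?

14

Track March 10's weekday year by year (advancing +1, or +2 across a Feb 29):
  2028: Fri  2029: Sat (+1) ✓  2030: Sun (+1)  2031: Mon (+1)  2032: Wed (+2)
  2033: Thu (+1)  2034: Fri (+1)  2035: Sat (+1) ✓  2036: Mon (+2)  2037: Tue (+1)
  2038: Wed (+1)  2039: Thu (+1)  2040: Sat (+2) ✓  2041: Sun (+1)  … (62 more years) …
  2104: Mon (+2)  2105: Tue (+1)  2106: Wed (+1)  2107: Thu (+1)  2108: Sat (+2) ✓
  2109: Sun (+1)  2110: Mon (+1)  2111: Tue (+1)  2112: Thu (+2)  2113: Fri (+1)
  2114: Sat (+1) ✓  2115: Sun (+1)  2116: Tue (+2)  2117: Wed (+1)
Saturday years: 2029, 2035, 2040, 2046, 2057, 2063, 2068, 2074, 2085, 2091, 2096, 2103, 2108, 2114 — 14 in total.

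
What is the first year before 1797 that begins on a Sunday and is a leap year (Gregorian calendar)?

Jan 1 advances by 2 weekdays after a leap year and by 1 after a common year.
1797: Jan 1 is Sunday.
1796: Friday (leap)
1795: Thursday
1794: Wednesday
1793: Tuesday
1792: Sunday (leap)
1792 begins on a Sunday and is a leap year.

1792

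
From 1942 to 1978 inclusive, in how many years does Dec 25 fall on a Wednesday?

5

Track Dec 25's weekday year by year (advancing +1, or +2 across a Feb 29):
  1942: Fri  1943: Sat (+1)  1944: Mon (+2)  1945: Tue (+1)  1946: Wed (+1) ✓
  1947: Thu (+1)  1948: Sat (+2)  1949: Sun (+1)  1950: Mon (+1)  1951: Tue (+1)
  1952: Thu (+2)  1953: Fri (+1)  1954: Sat (+1)  1955: Sun (+1)  … (9 more years) …
  1965: Sat (+1)  1966: Sun (+1)  1967: Mon (+1)  1968: Wed (+2) ✓  1969: Thu (+1)
  1970: Fri (+1)  1971: Sat (+1)  1972: Mon (+2)  1973: Tue (+1)  1974: Wed (+1) ✓
  1975: Thu (+1)  1976: Sat (+2)  1977: Sun (+1)  1978: Mon (+1)
Wednesday years: 1946, 1957, 1963, 1968, 1974 — 5 in total.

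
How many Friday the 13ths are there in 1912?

2

Check the 13th of each month of 1912: Jan 13: Sat, Feb 13: Tue, Mar 13: Wed, Apr 13: Sat, May 13: Mon, Jun 13: Thu, Jul 13: Sat, Aug 13: Tue, Sep 13: Fri, Oct 13: Sun, Nov 13: Wed, Dec 13: Fri.
Friday occurs in September, December — 2 months.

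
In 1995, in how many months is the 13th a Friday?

2

Check the 13th of each month of 1995: Jan 13: Fri, Feb 13: Mon, Mar 13: Mon, Apr 13: Thu, May 13: Sat, Jun 13: Tue, Jul 13: Thu, Aug 13: Sun, Sep 13: Wed, Oct 13: Fri, Nov 13: Mon, Dec 13: Wed.
Friday occurs in January, October — 2 months.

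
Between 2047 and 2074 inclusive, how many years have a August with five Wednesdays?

August has 31 days; it has five Wednesdays when Wednesday falls among the first (month-length − 28) days — i.e. when August 1 is one of Wednesday/Tuesday/Monday.
August 1 by year: 2047:Thu 2048:Sat 2049:Sun 2050:Mon✓ 2051:Tue✓ 2052:Thu 2053:Fri 2054:Sat 2055:Sun 2056:Tue✓ 2057:Wed✓ 2058:Thu 2059:Fri 2060:Sun 2061:Mon✓ 2062:Tue✓ 2063:Wed✓ 2064:Fri 2065:Sat 2066:Sun 2067:Mon✓ 2068:Wed✓ 2069:Thu 2070:Fri 2071:Sat 2072:Mon✓ 2073:Tue✓ 2074:Wed✓
Years with five Wednesdays: 2050, 2051, 2056, 2057, 2061, 2062, 2063, 2067, 2068, 2072, 2073, 2074 → 12.

12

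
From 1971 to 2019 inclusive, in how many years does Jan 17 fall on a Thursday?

Track Jan 17's weekday year by year (advancing +1, or +2 across a Feb 29):
  1971: Sun  1972: Mon (+1)  1973: Wed (+2)  1974: Thu (+1) ✓  1975: Fri (+1)
  1976: Sat (+1)  1977: Mon (+2)  1978: Tue (+1)  1979: Wed (+1)  1980: Thu (+1) ✓
  1981: Sat (+2)  1982: Sun (+1)  1983: Mon (+1)  1984: Tue (+1)  … (21 more years) …
  2006: Tue (+1)  2007: Wed (+1)  2008: Thu (+1) ✓  2009: Sat (+2)  2010: Sun (+1)
  2011: Mon (+1)  2012: Tue (+1)  2013: Thu (+2) ✓  2014: Fri (+1)  2015: Sat (+1)
  2016: Sun (+1)  2017: Tue (+2)  2018: Wed (+1)  2019: Thu (+1) ✓
Thursday years: 1974, 1980, 1985, 1991, 2002, 2008, 2013, 2019 — 8 in total.

8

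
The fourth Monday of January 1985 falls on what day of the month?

28

January 1, 1985 is a Tuesday, so the first Monday is the 7th.
The fourth Monday is 7 + 21 = 28.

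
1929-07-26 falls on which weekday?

January 1, 1929 is a Tuesday.
July 26 is day 207 of the year, i.e. 206 days after Jan 1.
206 mod 7 = 3, so advance 3 weekdays from Tuesday: Friday.

Friday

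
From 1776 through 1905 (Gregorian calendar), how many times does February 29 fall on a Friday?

4

Leap years in 1776–1905: 31 of them.
Feb 29 weekday advances by 5 (mod 7) from one leap year to the next four years later (or differs when a century non-leap intervenes).
Leap-day weekdays: 1776:Thu 1780:Tue 1784:Sun 1788:Fri✓ 1792:Wed 1796:Mon 1804:Wed 1808:Mon 1812:Sat 1816:Thu 1820:Tue 1824:Sun 1828:Fri✓ …(5 more)… 1852:Sun 1856:Fri✓ 1860:Wed 1864:Mon 1868:Sat 1872:Thu 1876:Tue 1880:Sun 1884:Fri✓ 1888:Wed 1892:Mon 1896:Sat 1904:Mon
Friday: 1788, 1828, 1856, 1884 → 4.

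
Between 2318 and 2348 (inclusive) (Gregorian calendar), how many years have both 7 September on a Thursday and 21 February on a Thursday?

0

Check each year's weekday for 7 September and 21 February:
  2318: Sat/Thu  2319: Sun/Fri  2320: Tue/Sat  2321: Wed/Mon  2322: Thu/Tue  2323: Fri/Wed  2324: Sun/Thu  2325: Mon/Sat  2326: Tue/Sun  2327: Wed/Mon  2328: Fri/Tue  2329: Sat/Thu  2330: Sun/Fri  2331: Mon/Sat  …(3 more)…  2335: Sat/Thu  2336: Mon/Fri  2337: Tue/Sun  2338: Wed/Mon  2339: Thu/Tue  2340: Sat/Wed  2341: Sun/Fri  2342: Mon/Sat  2343: Tue/Sun  2344: Thu/Mon  2345: Fri/Wed  2346: Sat/Thu  2347: Sun/Fri  2348: Tue/Sat
Both conditions hold in: no year — 0.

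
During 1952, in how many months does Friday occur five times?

A month of length L has five Fridays iff its first Friday is on day ≤ L−28 (so day 1–3 in a 31-day month, 1–2 in a 30-day month, day 1 in a leap February).
Checking each month of 1952: Jan starts Tue (31d); Feb starts Fri (29d) ✓; Mar starts Sat (31d); Apr starts Tue (30d); May starts Thu (31d) ✓; Jun starts Sun (30d); Jul starts Tue (31d); Aug starts Fri (31d) ✓; Sep starts Mon (30d); Oct starts Wed (31d) ✓; Nov starts Sat (30d); Dec starts Mon (31d).
Five-Friday months: February, May, August, October → 4.

4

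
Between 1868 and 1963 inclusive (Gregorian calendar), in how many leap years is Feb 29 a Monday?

4

Leap years in 1868–1963: 23 of them.
Feb 29 weekday advances by 5 (mod 7) from one leap year to the next four years later (or differs when a century non-leap intervenes).
Leap-day weekdays: 1868:Sat 1872:Thu 1876:Tue 1880:Sun 1884:Fri 1888:Wed 1892:Mon✓ 1896:Sat 1904:Mon✓ 1908:Sat 1912:Thu 1916:Tue 1920:Sun 1924:Fri 1928:Wed 1932:Mon✓ 1936:Sat 1940:Thu 1944:Tue 1948:Sun 1952:Fri 1956:Wed 1960:Mon✓
Monday: 1892, 1904, 1932, 1960 → 4.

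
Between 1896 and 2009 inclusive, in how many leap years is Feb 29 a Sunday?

Leap years in 1896–2009: 28 of them.
Feb 29 weekday advances by 5 (mod 7) from one leap year to the next four years later (or differs when a century non-leap intervenes).
Leap-day weekdays: 1896:Sat 1904:Mon 1908:Sat 1912:Thu 1916:Tue 1920:Sun✓ 1924:Fri 1928:Wed 1932:Mon 1936:Sat 1940:Thu 1944:Tue 1948:Sun✓ 1952:Fri 1956:Wed 1960:Mon 1964:Sat 1968:Thu 1972:Tue 1976:Sun✓ 1980:Fri 1984:Wed 1988:Mon 1992:Sat 1996:Thu 2000:Tue 2004:Sun✓ 2008:Fri
Sunday: 1920, 1948, 1976, 2004 → 4.

4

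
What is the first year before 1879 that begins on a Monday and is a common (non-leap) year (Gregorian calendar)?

Jan 1 advances by 2 weekdays after a leap year and by 1 after a common year.
1879: Jan 1 is Wednesday.
1878: Tuesday
1877: Monday
1877 begins on a Monday and is a common year.

1877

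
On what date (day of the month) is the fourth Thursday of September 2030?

September 1, 2030 is a Sunday, so the first Thursday is the 5th.
The fourth Thursday is 5 + 21 = 26.

26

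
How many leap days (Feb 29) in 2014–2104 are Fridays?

Leap years in 2014–2104: 22 of them.
Feb 29 weekday advances by 5 (mod 7) from one leap year to the next four years later (or differs when a century non-leap intervenes).
Leap-day weekdays: 2016:Mon 2020:Sat 2024:Thu 2028:Tue 2032:Sun 2036:Fri✓ 2040:Wed 2044:Mon 2048:Sat 2052:Thu 2056:Tue 2060:Sun 2064:Fri✓ 2068:Wed 2072:Mon 2076:Sat 2080:Thu 2084:Tue 2088:Sun 2092:Fri✓ 2096:Wed 2104:Fri✓
Friday: 2036, 2064, 2092, 2104 → 4.

4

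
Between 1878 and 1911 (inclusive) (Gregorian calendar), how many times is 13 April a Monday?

Track 13 April's weekday year by year (advancing +1, or +2 across a Feb 29):
  1878: Sat  1879: Sun (+1)  1880: Tue (+2)  1881: Wed (+1)  1882: Thu (+1)
  1883: Fri (+1)  1884: Sun (+2)  1885: Mon (+1) ✓  1886: Tue (+1)  1887: Wed (+1)
  1888: Fri (+2)  1889: Sat (+1)  1890: Sun (+1)  1891: Mon (+1) ✓  … (6 more years) …
  1898: Wed (+1)  1899: Thu (+1)  1900: Fri (+1)  1901: Sat (+1)  1902: Sun (+1)
  1903: Mon (+1) ✓  1904: Wed (+2)  1905: Thu (+1)  1906: Fri (+1)  1907: Sat (+1)
  1908: Mon (+2) ✓  1909: Tue (+1)  1910: Wed (+1)  1911: Thu (+1)
Monday years: 1885, 1891, 1896, 1903, 1908 — 5 in total.

5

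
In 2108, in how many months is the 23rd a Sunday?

2

Check the 23rd of each month of 2108: Jan 23: Mon, Feb 23: Thu, Mar 23: Fri, Apr 23: Mon, May 23: Wed, Jun 23: Sat, Jul 23: Mon, Aug 23: Thu, Sep 23: Sun, Oct 23: Tue, Nov 23: Fri, Dec 23: Sun.
Sunday occurs in September, December — 2 months.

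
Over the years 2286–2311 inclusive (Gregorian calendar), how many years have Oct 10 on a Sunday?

Track Oct 10's weekday year by year (advancing +1, or +2 across a Feb 29):
  2286: Sun ✓  2287: Mon (+1)  2288: Wed (+2)  2289: Thu (+1)  2290: Fri (+1)
  2291: Sat (+1)  2292: Mon (+2)  2293: Tue (+1)  2294: Wed (+1)  2295: Thu (+1)
  2296: Sat (+2)  2297: Sun (+1) ✓  2298: Mon (+1)  2299: Tue (+1)  2300: Wed (+1)
  2301: Thu (+1)  2302: Fri (+1)  2303: Sat (+1)  2304: Mon (+2)  2305: Tue (+1)
  2306: Wed (+1)  2307: Thu (+1)  2308: Sat (+2)  2309: Sun (+1) ✓  2310: Mon (+1)
  2311: Tue (+1)
Sunday years: 2286, 2297, 2309 — 3 in total.

3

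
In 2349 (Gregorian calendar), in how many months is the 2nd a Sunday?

2

Check the 2nd of each month of 2349: Jan 2: Sun, Feb 2: Wed, Mar 2: Wed, Apr 2: Sat, May 2: Mon, Jun 2: Thu, Jul 2: Sat, Aug 2: Tue, Sep 2: Fri, Oct 2: Sun, Nov 2: Wed, Dec 2: Fri.
Sunday occurs in January, October — 2 months.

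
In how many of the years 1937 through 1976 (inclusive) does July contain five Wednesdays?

July has 31 days; it has five Wednesdays when Wednesday falls among the first (month-length − 28) days — i.e. when July 1 is one of Wednesday/Tuesday/Monday.
July 1 by year: 1937:Thu 1938:Fri 1939:Sat 1940:Mon✓ 1941:Tue✓ 1942:Wed✓ 1943:Thu 1944:Sat 1945:Sun 1946:Mon✓ 1947:Tue✓ 1948:Thu 1949:Fri 1950:Sat 1951:Sun …(10 more)… 1962:Sun 1963:Mon✓ 1964:Wed✓ 1965:Thu 1966:Fri 1967:Sat 1968:Mon✓ 1969:Tue✓ 1970:Wed✓ 1971:Thu 1972:Sat 1973:Sun 1974:Mon✓ 1975:Tue✓ 1976:Thu
Years with five Wednesdays: 1940, 1941, 1942, 1946, 1947, 1952, 1953, 1957, 1958, 1959, 1963, 1964, 1968, 1969, 1970, 1974, 1975 → 17.

17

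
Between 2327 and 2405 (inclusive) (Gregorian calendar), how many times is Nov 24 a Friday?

11

Track Nov 24's weekday year by year (advancing +1, or +2 across a Feb 29):
  2327: Thu  2328: Sat (+2)  2329: Sun (+1)  2330: Mon (+1)  2331: Tue (+1)
  2332: Thu (+2)  2333: Fri (+1) ✓  2334: Sat (+1)  2335: Sun (+1)  2336: Tue (+2)
  2337: Wed (+1)  2338: Thu (+1)  2339: Fri (+1) ✓  2340: Sun (+2)  … (51 more years) …
  2392: Tue (+2)  2393: Wed (+1)  2394: Thu (+1)  2395: Fri (+1) ✓  2396: Sun (+2)
  2397: Mon (+1)  2398: Tue (+1)  2399: Wed (+1)  2400: Fri (+2) ✓  2401: Sat (+1)
  2402: Sun (+1)  2403: Mon (+1)  2404: Wed (+2)  2405: Thu (+1)
Friday years: 2333, 2339, 2344, 2350, 2361, 2367, 2372, 2378, 2389, 2395, 2400 — 11 in total.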